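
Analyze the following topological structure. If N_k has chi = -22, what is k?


chi = 2 - k for closed non-orientable surfaces with k crosscaps.
-22 = 2 - k
k = 2 - (-22) = 24

24


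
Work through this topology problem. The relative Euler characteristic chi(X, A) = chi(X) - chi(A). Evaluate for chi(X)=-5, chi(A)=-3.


Relative Euler characteristic: chi(X, A) = chi(X) - chi(A).
= -5 - (-3) = -2

-2


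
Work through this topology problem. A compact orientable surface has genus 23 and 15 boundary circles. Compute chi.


For a compact orientable surface with genus g and b boundary components: chi = 2 - 2g - b.
chi = 2 - 2*23 - 15 = 2 - 46 - 15 = -59

-59


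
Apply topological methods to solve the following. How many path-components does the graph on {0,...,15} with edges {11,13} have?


Run DFS/union-find over 16 vertices.
V = 16, E = 1.
Number of components = 15

15


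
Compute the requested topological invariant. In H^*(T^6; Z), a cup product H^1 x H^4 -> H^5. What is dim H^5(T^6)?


Cup product: H^p x H^q -> H^{p+q}; here p+q = 1+4 = 5.
rank H^k(T^n) = C(n,k).
C(6,5) = 6

6


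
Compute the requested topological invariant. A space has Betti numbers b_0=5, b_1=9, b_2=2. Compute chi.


chi = sum_k (-1)^k b_k.
= (5) + (-9) + (2)
= -2

-2


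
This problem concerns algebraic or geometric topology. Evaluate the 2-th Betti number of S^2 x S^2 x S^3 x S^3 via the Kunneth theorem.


Each S^d has Poincare polynomial 1 + t^d.
The product S^2 x S^2 x S^3 x S^3 has Poincare polynomial prod(1+t^d_i).
Expanding: b_0=1, b_2=2, b_3=2, b_4=1, b_5=4, b_6=1, b_7=2, b_8=2, b_10=1.
b_2 = 2

2


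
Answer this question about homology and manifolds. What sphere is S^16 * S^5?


Join of spheres: S^m * S^n = S^{m+n+1}.
dim = 16 + 5 + 1 = 22

22


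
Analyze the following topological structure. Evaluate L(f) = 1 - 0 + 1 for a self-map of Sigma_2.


L(f) = tr(f_0*) - tr(f_1*) + tr(f_2*).
= 1 - (0) + (1)
= 2

2


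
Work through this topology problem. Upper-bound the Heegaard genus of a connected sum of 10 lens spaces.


Heegaard genus satisfies g(A#B) <= g(A) + g(B).
Each lens space has g = 1.
Upper bound: 10 * 1 = 10

10


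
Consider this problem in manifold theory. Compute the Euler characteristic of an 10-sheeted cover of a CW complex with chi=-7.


For a finite covering: chi(E) = (number of sheets) * chi(B).
chi(E) = 10 * (-7) = -70

-70


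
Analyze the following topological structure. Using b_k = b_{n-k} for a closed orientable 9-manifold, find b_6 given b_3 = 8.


Poincare duality for closed orientable n-manifolds: b_k = b_{n-k}.
Here n = 9, so b_6 = b_3 = 8

8


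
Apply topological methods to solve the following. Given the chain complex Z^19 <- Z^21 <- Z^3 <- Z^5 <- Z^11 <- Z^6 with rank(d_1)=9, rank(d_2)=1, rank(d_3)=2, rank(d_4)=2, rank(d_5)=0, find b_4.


rank H_k = rank(ker d_k) - rank(im d_{k+1}).
rank(ker d_4) = rank(C_4) - rank(d_4) = 11 - 2 = 9.
rank(im d_{4+1}) = 0.
rank H_4 = 9 - 0 = 9

9


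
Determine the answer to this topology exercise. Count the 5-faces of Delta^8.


Delta^8 has 8+1 vertices. A 5-face is a choice of 5+1 vertices.
f_5 = C(8+1, 5+1) = C(9,6) = 84

84


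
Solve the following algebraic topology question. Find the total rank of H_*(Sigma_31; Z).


For Sigma_31: b_0 = 1, b_1 = 2g = 62, b_2 = 1.
Total = 1 + 62 + 1 = 64

64


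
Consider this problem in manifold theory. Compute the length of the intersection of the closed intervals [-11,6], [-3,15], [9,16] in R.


Intersection = [max(a_i), min(b_i)] = [9, 6].
Since 9 > 6, the intersection is empty.
Length = 0

0


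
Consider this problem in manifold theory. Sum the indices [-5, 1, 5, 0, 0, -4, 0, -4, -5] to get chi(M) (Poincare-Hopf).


Poincare-Hopf: chi(M) = sum of indices of zeros.
chi = (-5) + (1) + (5) + (0) + (0) + (-4) + (0) + (-4) + (-5) = -12

-12


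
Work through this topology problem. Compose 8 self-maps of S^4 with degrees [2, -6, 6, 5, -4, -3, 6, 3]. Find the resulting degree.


Degree is multiplicative: deg(composition) = product of degrees.
= (2) * (-6) * (6) * (5) * (-4) * (-3) * (6) * (3) = -77760

-77760


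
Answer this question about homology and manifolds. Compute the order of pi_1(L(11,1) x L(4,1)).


pi_1(X x Y) = pi_1(X) x pi_1(Y).
pi_1(L(11,1)) = Z/11, pi_1(L(4,1)) = Z/4.
|Z/11 x Z/4| = 11 * 4 = 44

44


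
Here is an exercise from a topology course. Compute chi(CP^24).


CP^24 has one cell in each even dimension 0, 2, ..., 2*24 (24+1 cells total).
All cells are even-dimensional, so chi = number of cells.
chi = 24 + 1 = 25

25


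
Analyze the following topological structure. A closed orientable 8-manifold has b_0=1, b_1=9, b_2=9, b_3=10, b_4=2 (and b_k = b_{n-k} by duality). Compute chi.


By Poincare duality b_k = b_{8-k}, so full Betti numbers: b_0=1, b_1=9, b_2=9, b_3=10, b_4=2, b_5=10, b_6=9, b_7=9, b_8=1.
chi = sum (-1)^k b_k = -16

-16


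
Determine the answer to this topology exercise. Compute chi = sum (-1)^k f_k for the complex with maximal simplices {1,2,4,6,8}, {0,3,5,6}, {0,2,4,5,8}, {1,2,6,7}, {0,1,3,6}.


Enumerate all faces; f-vector: f_0=9, f_1=27, f_2=29, f_3=13, f_4=2.
chi = sum (-1)^k f_k = 0

0


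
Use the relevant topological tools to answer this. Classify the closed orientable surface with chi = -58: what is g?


chi = 2 - 2g for closed orientable surfaces.
-58 = 2 - 2g
2g = 2 - (-58) = 60
g = 30

30


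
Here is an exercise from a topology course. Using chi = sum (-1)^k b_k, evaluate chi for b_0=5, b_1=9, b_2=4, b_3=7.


chi = sum_k (-1)^k b_k.
= (5) + (-9) + (4) + (-7)
= -7

-7


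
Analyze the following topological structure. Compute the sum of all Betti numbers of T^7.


b_k(T^7) = C(7,k), so the sum over k is sum_k C(7,k) = 2^7.
Total = 2^7 = 128

128


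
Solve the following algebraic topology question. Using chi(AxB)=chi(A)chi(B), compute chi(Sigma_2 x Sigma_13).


chi(Sigma_2) = 2 - 2*2 = -2
chi(Sigma_13) = 2 - 2*13 = -24
chi(product) = (-2) * (-24) = 48

48


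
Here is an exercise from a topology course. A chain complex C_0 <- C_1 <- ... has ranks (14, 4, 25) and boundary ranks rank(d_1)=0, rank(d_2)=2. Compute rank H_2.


rank H_k = rank(ker d_k) - rank(im d_{k+1}).
rank(ker d_2) = rank(C_2) - rank(d_2) = 25 - 2 = 23.
rank(im d_{2+1}) = 0.
rank H_2 = 23 - 0 = 23

23


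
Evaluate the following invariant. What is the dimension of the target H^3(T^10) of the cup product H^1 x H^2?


Cup product: H^p x H^q -> H^{p+q}; here p+q = 1+2 = 3.
rank H^k(T^n) = C(n,k).
C(10,3) = 120

120


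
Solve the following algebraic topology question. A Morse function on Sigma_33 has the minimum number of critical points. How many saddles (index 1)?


A perfect Morse function has m_k = b_k.
For Sigma_33: b_0=1, b_1=2g=66, b_2=1.
Saddles m_1 = 2g = 66

66


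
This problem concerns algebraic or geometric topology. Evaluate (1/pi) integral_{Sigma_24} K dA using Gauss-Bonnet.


Gauss-Bonnet: integral K dA = 2*pi*chi(M).
chi(Sigma_24) = 2 - 2*24 = -46.
(integral K dA)/pi = 2*chi = 2*(-46) = -92

-92


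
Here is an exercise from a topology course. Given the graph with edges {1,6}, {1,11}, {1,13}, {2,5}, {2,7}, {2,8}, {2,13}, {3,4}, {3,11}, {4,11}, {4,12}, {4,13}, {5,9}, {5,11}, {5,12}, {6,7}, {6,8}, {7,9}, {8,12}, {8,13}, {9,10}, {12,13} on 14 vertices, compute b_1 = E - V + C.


b_1 = E - V + (number of components).
E = 22, V = 14, components = 2.
b_1 = 22 - 14 + 2 = 10

10


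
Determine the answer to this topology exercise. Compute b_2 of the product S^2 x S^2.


Each S^d has Poincare polynomial 1 + t^d.
The product S^2 x S^2 has Poincare polynomial prod(1+t^d_i).
Expanding: b_0=1, b_2=2, b_4=1.
b_2 = 2

2


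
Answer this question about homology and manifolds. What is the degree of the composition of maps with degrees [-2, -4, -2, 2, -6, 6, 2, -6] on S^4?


Degree is multiplicative: deg(composition) = product of degrees.
= (-2) * (-4) * (-2) * (2) * (-6) * (6) * (2) * (-6) = -13824

-13824


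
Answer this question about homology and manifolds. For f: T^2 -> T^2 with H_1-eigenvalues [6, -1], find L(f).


For a torus self-map: L(f) = det(I - A) where A acts on H_1.
L(f) = (1-6) * (1--1) = -5 * 2 = -10

-10


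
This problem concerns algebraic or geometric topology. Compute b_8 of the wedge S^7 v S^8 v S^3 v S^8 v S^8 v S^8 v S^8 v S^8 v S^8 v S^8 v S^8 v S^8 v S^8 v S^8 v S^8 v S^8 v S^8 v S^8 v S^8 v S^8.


For a wedge of spheres, H_k (k>0) is free on one generator per sphere of dimension k.
Spheres of dimension 8: count = 18.
b_8 = 18

18


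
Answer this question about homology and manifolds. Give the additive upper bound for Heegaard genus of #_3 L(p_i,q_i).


Heegaard genus satisfies g(A#B) <= g(A) + g(B).
Each lens space has g = 1.
Upper bound: 3 * 1 = 3

3


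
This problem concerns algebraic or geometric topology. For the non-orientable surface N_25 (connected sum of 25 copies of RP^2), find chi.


For a non-orientable closed surface with k crosscaps: chi = 2 - k.
Here k = 25.
chi = 2 - 25 = -23

-23


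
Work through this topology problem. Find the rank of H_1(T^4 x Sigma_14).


pi_1(A x B) = pi_1(A) x pi_1(B); rank of abelianization = b_1.
b_1(T^4) = 4, b_1(Sigma_14) = 2*14 = 28.
b_1(product) = 4 + 28 = 32

32


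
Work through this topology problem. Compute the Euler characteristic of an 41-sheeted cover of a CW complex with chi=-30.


For a finite covering: chi(E) = (number of sheets) * chi(B).
chi(E) = 41 * (-30) = -1230

-1230


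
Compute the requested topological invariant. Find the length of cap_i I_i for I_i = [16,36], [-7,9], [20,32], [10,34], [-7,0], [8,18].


Intersection = [max(a_i), min(b_i)] = [20, 0].
Since 20 > 0, the intersection is empty.
Length = 0

0


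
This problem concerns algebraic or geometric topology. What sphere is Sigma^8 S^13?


Each suspension raises dimension by 1: Sigma S^n = S^{n+1}.
Sigma^8 S^13 = S^{13+8} = S^21

21


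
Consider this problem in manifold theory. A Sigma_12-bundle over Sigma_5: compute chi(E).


For a fiber bundle F -> E -> B (with CW structure): chi(E) = chi(B) * chi(F).
chi(Sigma_5) = -8, chi(Sigma_12) = -22.
chi(E) = (-8) * (-22) = 176

176


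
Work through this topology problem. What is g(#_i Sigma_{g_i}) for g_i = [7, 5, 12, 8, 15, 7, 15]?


Genus is additive under connected sum of orientable surfaces.
g = 7 + 5 + 12 + 8 + 15 + 7 + 15 = 69

69


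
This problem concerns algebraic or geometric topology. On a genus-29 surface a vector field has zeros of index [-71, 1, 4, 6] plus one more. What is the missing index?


Poincare-Hopf: sum of indices = chi(M).
chi(Sigma_29) = 2 - 2*29 = -56.
Sum of known indices = -60.
x = chi - (sum known) = -56 - (-60) = 4

4


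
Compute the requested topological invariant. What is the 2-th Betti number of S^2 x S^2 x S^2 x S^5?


Each S^d has Poincare polynomial 1 + t^d.
The product S^2 x S^2 x S^2 x S^5 has Poincare polynomial prod(1+t^d_i).
Expanding: b_0=1, b_2=3, b_4=3, b_5=1, b_6=1, b_7=3, b_9=3, b_11=1.
b_2 = 3

3


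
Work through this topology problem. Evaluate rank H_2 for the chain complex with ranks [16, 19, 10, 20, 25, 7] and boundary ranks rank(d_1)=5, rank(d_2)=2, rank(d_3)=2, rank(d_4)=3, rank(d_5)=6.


rank H_k = rank(ker d_k) - rank(im d_{k+1}).
rank(ker d_2) = rank(C_2) - rank(d_2) = 10 - 2 = 8.
rank(im d_{2+1}) = 2.
rank H_2 = 8 - 2 = 6

6


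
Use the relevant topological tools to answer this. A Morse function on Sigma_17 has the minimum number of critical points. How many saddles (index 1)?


A perfect Morse function has m_k = b_k.
For Sigma_17: b_0=1, b_1=2g=34, b_2=1.
Saddles m_1 = 2g = 34

34


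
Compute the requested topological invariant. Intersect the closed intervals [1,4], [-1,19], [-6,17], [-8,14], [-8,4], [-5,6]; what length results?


Intersection = [max(a_i), min(b_i)] = [1, 4].
Length = 4 - 1 = 3

3


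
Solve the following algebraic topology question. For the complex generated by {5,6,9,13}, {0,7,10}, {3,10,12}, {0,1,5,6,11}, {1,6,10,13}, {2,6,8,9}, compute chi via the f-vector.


Enumerate all faces; f-vector: f_0=13, f_1=30, f_2=24, f_3=8, f_4=1.
chi = sum (-1)^k f_k = 0

0


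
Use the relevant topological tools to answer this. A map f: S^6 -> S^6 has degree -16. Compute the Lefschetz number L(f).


On S^6: L(f) = tr(f_0*) + (-1)^6 tr(f_6*) = 1 + (-1)^6 * deg(f).
L(f) = 1 + (-1)^6 * -16 = 1 + -16 = -15

-15


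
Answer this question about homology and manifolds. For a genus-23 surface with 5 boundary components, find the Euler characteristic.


For a compact orientable surface with genus g and b boundary components: chi = 2 - 2g - b.
chi = 2 - 2*23 - 5 = 2 - 46 - 5 = -49

-49


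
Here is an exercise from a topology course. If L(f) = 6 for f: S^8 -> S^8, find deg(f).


L(f) = 1 + (-1)^8 deg(f) on S^8.
6 = 1 + (-1)^8 * deg(f)
(-1)^8 * deg(f) = 5
deg(f) = 5

5


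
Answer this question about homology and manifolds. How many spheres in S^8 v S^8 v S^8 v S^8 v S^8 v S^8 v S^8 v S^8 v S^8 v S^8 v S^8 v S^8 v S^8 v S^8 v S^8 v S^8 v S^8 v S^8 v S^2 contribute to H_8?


For a wedge of spheres, H_k (k>0) is free on one generator per sphere of dimension k.
Spheres of dimension 8: count = 18.
b_8 = 18

18


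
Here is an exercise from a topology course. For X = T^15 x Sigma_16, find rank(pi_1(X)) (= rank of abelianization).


pi_1(A x B) = pi_1(A) x pi_1(B); rank of abelianization = b_1.
b_1(T^15) = 15, b_1(Sigma_16) = 2*16 = 32.
b_1(product) = 15 + 32 = 47

47


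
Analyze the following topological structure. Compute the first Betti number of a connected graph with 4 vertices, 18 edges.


For a connected graph: rank(pi_1) = b_1 = E - V + 1 = 1 - chi.
chi = V - E = 4 - 18 = -14.
rank = 1 - (-14) = 18 - 4 + 1 = 15

15


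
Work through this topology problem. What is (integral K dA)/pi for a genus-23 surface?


Gauss-Bonnet: integral K dA = 2*pi*chi(M).
chi(Sigma_23) = 2 - 2*23 = -44.
(integral K dA)/pi = 2*chi = 2*(-44) = -88

-88


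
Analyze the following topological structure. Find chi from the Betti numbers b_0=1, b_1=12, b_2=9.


chi = sum_k (-1)^k b_k.
= (1) + (-12) + (9)
= -2

-2


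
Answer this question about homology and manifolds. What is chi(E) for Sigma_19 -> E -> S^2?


chi(S^2) = 2 (n even), chi(Sigma_19) = 2 - 2*19 = -36.
chi(E) = 2 * (-36) = -72

-72


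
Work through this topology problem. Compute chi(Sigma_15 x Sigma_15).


chi(Sigma_15) = 2 - 2*15 = -28
chi(Sigma_15) = 2 - 2*15 = -28
chi(product) = (-28) * (-28) = 784

784


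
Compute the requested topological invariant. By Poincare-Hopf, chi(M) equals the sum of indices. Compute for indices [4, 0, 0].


Poincare-Hopf: chi(M) = sum of indices of zeros.
chi = (4) + (0) + (0) = 4

4


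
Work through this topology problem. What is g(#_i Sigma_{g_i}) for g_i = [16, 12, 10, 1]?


Genus is additive under connected sum of orientable surfaces.
g = 16 + 12 + 10 + 1 = 39

39


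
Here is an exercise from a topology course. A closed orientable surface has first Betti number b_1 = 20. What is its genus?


For a closed orientable surface: b_1 = 2g.
20 = 2g
g = 20 / 2 = 10

10


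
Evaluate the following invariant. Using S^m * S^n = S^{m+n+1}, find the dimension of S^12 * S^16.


Join of spheres: S^m * S^n = S^{m+n+1}.
dim = 12 + 16 + 1 = 29

29


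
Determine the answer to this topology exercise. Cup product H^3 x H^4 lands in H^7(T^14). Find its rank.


Cup product: H^p x H^q -> H^{p+q}; here p+q = 3+4 = 7.
rank H^k(T^n) = C(n,k).
C(14,7) = 3432

3432


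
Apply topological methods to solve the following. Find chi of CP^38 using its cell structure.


CP^38 has one cell in each even dimension 0, 2, ..., 2*38 (38+1 cells total).
All cells are even-dimensional, so chi = number of cells.
chi = 38 + 1 = 39

39


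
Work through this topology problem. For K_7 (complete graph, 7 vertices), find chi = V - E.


K_7: V = 7, E = C(7,2) = 21.
chi = V - E = 7 - 21 = -14

-14


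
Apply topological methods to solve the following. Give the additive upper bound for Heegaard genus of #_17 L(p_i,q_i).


Heegaard genus satisfies g(A#B) <= g(A) + g(B).
Each lens space has g = 1.
Upper bound: 17 * 1 = 17

17


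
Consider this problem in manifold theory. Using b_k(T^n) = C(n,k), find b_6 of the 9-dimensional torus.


By the Kunneth formula, b_k(T^n) = C(n,k).
b_6(T^9) = C(9,6).
C(9,6) = 9!/(6!*3!) = 84

84


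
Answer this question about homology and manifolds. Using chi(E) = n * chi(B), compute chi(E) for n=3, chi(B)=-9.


For a finite covering: chi(E) = (number of sheets) * chi(B).
chi(E) = 3 * (-9) = -27

-27


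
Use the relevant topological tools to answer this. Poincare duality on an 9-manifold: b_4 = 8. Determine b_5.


Poincare duality for closed orientable n-manifolds: b_k = b_{n-k}.
Here n = 9, so b_5 = b_4 = 8

8


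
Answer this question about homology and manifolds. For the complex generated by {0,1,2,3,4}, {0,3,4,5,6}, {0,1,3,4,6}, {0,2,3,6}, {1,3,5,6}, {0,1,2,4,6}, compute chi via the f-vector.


Enumerate all faces; f-vector: f_0=7, f_1=20, f_2=28, f_3=18, f_4=4.
chi = sum (-1)^k f_k = 1

1


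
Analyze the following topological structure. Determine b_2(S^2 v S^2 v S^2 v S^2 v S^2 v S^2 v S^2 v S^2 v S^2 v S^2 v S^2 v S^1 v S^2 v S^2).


For a wedge of spheres, H_k (k>0) is free on one generator per sphere of dimension k.
Spheres of dimension 2: count = 13.
b_2 = 13

13


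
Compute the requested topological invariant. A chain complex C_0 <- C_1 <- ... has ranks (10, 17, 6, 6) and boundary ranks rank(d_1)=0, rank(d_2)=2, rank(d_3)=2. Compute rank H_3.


rank H_k = rank(ker d_k) - rank(im d_{k+1}).
rank(ker d_3) = rank(C_3) - rank(d_3) = 6 - 2 = 4.
rank(im d_{3+1}) = 0.
rank H_3 = 4 - 0 = 4

4


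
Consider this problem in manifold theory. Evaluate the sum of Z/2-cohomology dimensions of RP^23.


H^k(RP^23; Z/2) = Z/2 for each 0 <= k <= 23.
Total dimension = 23 + 1 = 24

24


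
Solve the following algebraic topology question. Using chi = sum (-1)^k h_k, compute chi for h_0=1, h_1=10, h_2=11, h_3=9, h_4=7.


Handles of index k contribute (-1)^k to chi (same as CW cells).
chi = (1) + (-10) + (11) + (-9) + (7) = 0

0


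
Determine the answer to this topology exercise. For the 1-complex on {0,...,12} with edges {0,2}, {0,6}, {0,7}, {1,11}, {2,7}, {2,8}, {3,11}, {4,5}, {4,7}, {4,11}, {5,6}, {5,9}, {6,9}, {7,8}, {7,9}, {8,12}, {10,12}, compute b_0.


Run DFS/union-find over 13 vertices.
V = 13, E = 17.
Number of components = 1

1


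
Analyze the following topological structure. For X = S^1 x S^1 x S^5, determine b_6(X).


Each S^d has Poincare polynomial 1 + t^d.
The product S^1 x S^1 x S^5 has Poincare polynomial prod(1+t^d_i).
Expanding: b_0=1, b_1=2, b_2=1, b_5=1, b_6=2, b_7=1.
b_6 = 2

2


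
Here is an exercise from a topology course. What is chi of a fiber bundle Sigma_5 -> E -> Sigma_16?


For a fiber bundle F -> E -> B (with CW structure): chi(E) = chi(B) * chi(F).
chi(Sigma_16) = -30, chi(Sigma_5) = -8.
chi(E) = (-30) * (-8) = 240

240


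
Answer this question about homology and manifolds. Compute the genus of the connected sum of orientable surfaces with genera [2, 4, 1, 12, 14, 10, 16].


Genus is additive under connected sum of orientable surfaces.
g = 2 + 4 + 1 + 12 + 14 + 10 + 16 = 59

59


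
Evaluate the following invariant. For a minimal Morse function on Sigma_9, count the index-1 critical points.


A perfect Morse function has m_k = b_k.
For Sigma_9: b_0=1, b_1=2g=18, b_2=1.
Saddles m_1 = 2g = 18

18


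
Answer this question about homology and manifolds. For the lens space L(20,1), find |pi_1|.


pi_1(L(p,q)) = Z/pZ for any q coprime to p.
|pi_1(L(20,1))| = 20

20


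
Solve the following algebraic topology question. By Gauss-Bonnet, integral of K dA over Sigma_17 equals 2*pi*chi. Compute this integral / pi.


Gauss-Bonnet: integral K dA = 2*pi*chi(M).
chi(Sigma_17) = 2 - 2*17 = -32.
(integral K dA)/pi = 2*chi = 2*(-32) = -64

-64


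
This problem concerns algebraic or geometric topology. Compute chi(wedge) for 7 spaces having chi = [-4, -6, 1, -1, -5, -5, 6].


chi(A v B) = chi(A) + chi(B) - 1 (one point identified).
For 7 spaces: chi = (sum chi_i) - (7 - 1).
sum = -14; chi = -14 - 6 = -20

-20


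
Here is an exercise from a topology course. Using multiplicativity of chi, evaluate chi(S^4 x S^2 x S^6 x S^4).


chi is multiplicative: chi(X x Y) = chi(X) chi(Y).
Each even-dim sphere has chi = 2. There are 4 factors.
chi = 2^4 = 16

16


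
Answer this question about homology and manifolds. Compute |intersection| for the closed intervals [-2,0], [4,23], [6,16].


Intersection = [max(a_i), min(b_i)] = [6, 0].
Since 6 > 0, the intersection is empty.
Length = 0

0


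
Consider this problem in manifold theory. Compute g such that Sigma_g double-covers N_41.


chi(N_41) = 2 - 41 = -39.
Double cover: chi(Sigma_g) = 2 * chi(N_41) = 2*(-39) = -78.
2 - 2g = -78, so g = (2 - (-78))/2 = 80/2 = 40

40


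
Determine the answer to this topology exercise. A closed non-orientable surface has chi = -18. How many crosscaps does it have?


chi = 2 - k for closed non-orientable surfaces with k crosscaps.
-18 = 2 - k
k = 2 - (-18) = 20

20


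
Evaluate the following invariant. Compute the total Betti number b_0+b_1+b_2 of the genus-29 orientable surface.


For Sigma_29: b_0 = 1, b_1 = 2g = 58, b_2 = 1.
Total = 1 + 58 + 1 = 60

60


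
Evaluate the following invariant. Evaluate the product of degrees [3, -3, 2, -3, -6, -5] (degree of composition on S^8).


Degree is multiplicative: deg(composition) = product of degrees.
= (3) * (-3) * (2) * (-3) * (-6) * (-5) = 1620

1620


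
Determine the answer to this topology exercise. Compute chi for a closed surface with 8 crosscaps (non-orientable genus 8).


For a non-orientable closed surface with k crosscaps: chi = 2 - k.
Here k = 8.
chi = 2 - 8 = -6

-6


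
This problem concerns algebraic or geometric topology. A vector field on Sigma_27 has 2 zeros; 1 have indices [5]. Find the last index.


Poincare-Hopf: sum of indices = chi(M).
chi(Sigma_27) = 2 - 2*27 = -52.
Sum of known indices = 5.
x = chi - (sum known) = -52 - (5) = -57

-57


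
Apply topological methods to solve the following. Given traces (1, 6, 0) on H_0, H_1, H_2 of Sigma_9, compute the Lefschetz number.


L(f) = tr(f_0*) - tr(f_1*) + tr(f_2*).
= 1 - (6) + (0)
= -5

-5


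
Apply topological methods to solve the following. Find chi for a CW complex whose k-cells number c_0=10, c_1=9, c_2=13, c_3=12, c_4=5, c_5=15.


chi = sum_k (-1)^k c_k.
= (-1)^0*10 + (-1)^1*9 + (-1)^2*13 + (-1)^3*12 + (-1)^4*5 + (-1)^5*15
= (10) + (-9) + (13) + (-12) + (5) + (-15)
= -8

-8


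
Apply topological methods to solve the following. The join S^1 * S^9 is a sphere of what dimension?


Join of spheres: S^m * S^n = S^{m+n+1}.
dim = 1 + 9 + 1 = 11

11


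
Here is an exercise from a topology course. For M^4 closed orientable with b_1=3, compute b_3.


Poincare duality for closed orientable n-manifolds: b_k = b_{n-k}.
Here n = 4, so b_3 = b_1 = 3

3


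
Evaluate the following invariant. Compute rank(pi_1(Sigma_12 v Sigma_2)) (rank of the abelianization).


For a wedge: H_1(A v B) = H_1(A) + H_1(B).
b_1(Sigma_12) = 24, b_1(Sigma_2) = 4.
b_1 = 24 + 4 = 28

28


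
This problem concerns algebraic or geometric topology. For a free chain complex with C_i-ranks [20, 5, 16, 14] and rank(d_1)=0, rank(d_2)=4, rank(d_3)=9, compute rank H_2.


rank H_k = rank(ker d_k) - rank(im d_{k+1}).
rank(ker d_2) = rank(C_2) - rank(d_2) = 16 - 4 = 12.
rank(im d_{2+1}) = 9.
rank H_2 = 12 - 9 = 3

3


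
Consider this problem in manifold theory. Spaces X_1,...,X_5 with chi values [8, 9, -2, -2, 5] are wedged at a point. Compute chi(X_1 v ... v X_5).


chi(A v B) = chi(A) + chi(B) - 1 (one point identified).
For 5 spaces: chi = (sum chi_i) - (5 - 1).
sum = 18; chi = 18 - 4 = 14

14


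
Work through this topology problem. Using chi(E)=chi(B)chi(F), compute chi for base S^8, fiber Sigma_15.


chi(S^8) = 2 (n even), chi(Sigma_15) = 2 - 2*15 = -28.
chi(E) = 2 * (-28) = -56

-56


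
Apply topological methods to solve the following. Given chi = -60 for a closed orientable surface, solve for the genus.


chi = 2 - 2g for closed orientable surfaces.
-60 = 2 - 2g
2g = 2 - (-60) = 62
g = 31

31


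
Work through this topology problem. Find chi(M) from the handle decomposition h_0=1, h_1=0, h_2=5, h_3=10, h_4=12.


Handles of index k contribute (-1)^k to chi (same as CW cells).
chi = (1) + (0) + (5) + (-10) + (12) = 8

8


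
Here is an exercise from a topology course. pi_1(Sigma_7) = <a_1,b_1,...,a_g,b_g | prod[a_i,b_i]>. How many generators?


Standard presentation: pi_1(Sigma_g) = <a_1,b_1,...,a_g,b_g | [a_1,b_1]...[a_g,b_g] = 1>.
Number of generators = 2g = 2*7 = 14

14


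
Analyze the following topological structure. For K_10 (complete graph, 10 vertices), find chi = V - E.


K_10: V = 10, E = C(10,2) = 45.
chi = V - E = 10 - 45 = -35

-35


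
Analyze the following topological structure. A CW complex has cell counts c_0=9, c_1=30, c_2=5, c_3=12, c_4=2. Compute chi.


chi = sum_k (-1)^k c_k.
= (-1)^0*9 + (-1)^1*30 + (-1)^2*5 + (-1)^3*12 + (-1)^4*2
= (9) + (-30) + (5) + (-12) + (2)
= -26

-26


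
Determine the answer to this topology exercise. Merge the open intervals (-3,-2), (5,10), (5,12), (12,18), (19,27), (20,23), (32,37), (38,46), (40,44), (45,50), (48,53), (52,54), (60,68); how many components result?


Sort and merge overlapping open intervals.
Merged: (-3,-2), (5,12), (12,18), (19,27), (32,37), (38,54), (60,68).
Number of components = 7

7


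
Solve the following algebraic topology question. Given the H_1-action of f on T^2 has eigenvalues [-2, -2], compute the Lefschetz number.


For a torus self-map: L(f) = det(I - A) where A acts on H_1.
L(f) = (1--2) * (1--2) = 3 * 3 = 9

9


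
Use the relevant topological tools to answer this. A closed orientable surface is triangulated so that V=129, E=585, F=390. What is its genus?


chi = V - E + F = 129 - 585 + 390 = -66
For orientable closed surface: chi = 2 - 2g, so g = (2 - chi)/2.
g = (2 - (-66)) / 2 = 68 / 2 = 34

34


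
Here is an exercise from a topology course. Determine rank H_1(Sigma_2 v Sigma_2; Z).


For a wedge: H_1(A v B) = H_1(A) + H_1(B).
b_1(Sigma_2) = 4, b_1(Sigma_2) = 4.
b_1 = 4 + 4 = 8

8


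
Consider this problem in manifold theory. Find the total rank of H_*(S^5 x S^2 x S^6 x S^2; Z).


Total Betti number is multiplicative under products.
Each S^d (d>=1) has total Betti number 2.
There are 4 sphere factors.
Total = 2^4 = 16

16


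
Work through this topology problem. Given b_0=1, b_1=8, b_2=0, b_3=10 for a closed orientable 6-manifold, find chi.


By Poincare duality b_k = b_{6-k}, so full Betti numbers: b_0=1, b_1=8, b_2=0, b_3=10, b_4=0, b_5=8, b_6=1.
chi = sum (-1)^k b_k = -24

-24


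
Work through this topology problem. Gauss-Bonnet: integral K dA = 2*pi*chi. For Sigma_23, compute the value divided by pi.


Gauss-Bonnet: integral K dA = 2*pi*chi(M).
chi(Sigma_23) = 2 - 2*23 = -44.
(integral K dA)/pi = 2*chi = 2*(-44) = -88

-88


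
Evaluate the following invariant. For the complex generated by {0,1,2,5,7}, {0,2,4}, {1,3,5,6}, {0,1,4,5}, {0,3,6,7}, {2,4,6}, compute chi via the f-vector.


Enumerate all faces; f-vector: f_0=8, f_1=25, f_2=23, f_3=8, f_4=1.
chi = sum (-1)^k f_k = -1

-1


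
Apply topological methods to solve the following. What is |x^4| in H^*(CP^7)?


|x| = 2 in H^*(CP^n).
|x^4| = 4 * |x| = 4 * 2 = 8

8


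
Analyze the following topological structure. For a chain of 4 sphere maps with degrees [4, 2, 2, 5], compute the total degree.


Degree is multiplicative: deg(composition) = product of degrees.
= (4) * (2) * (2) * (5) = 80

80


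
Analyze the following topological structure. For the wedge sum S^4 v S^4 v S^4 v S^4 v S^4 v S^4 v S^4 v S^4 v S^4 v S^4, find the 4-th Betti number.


For a wedge of spheres, H_k (k>0) is free on one generator per sphere of dimension k.
Spheres of dimension 4: count = 10.
b_4 = 10

10


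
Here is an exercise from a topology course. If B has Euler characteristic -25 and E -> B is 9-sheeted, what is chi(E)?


For a finite covering: chi(E) = (number of sheets) * chi(B).
chi(E) = 9 * (-25) = -225

-225


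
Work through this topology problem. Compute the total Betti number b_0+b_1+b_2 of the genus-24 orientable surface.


For Sigma_24: b_0 = 1, b_1 = 2g = 48, b_2 = 1.
Total = 1 + 48 + 1 = 50

50


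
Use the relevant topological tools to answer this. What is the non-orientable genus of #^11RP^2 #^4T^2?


Since a >= 1, the sum is non-orientable; each T^2 can be replaced by RP^2 # RP^2 (since T^2#RP^2 = 3RP^2).
Total crosscaps k = 11 + 2*4 = 19.
Check via chi: chi = 11*1 + 4*0 - (11+4-1)*2 = -17 = 2 - k = -17. Consistent.

19


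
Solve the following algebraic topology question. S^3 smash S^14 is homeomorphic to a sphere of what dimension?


S^m ^ S^n = S^{m+n}.
k = 3 + 14 = 17

17


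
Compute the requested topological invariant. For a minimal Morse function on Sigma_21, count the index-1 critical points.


A perfect Morse function has m_k = b_k.
For Sigma_21: b_0=1, b_1=2g=42, b_2=1.
Saddles m_1 = 2g = 42

42


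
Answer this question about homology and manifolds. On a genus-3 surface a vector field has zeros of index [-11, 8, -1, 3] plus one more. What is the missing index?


Poincare-Hopf: sum of indices = chi(M).
chi(Sigma_3) = 2 - 2*3 = -4.
Sum of known indices = -1.
x = chi - (sum known) = -4 - (-1) = -3

-3


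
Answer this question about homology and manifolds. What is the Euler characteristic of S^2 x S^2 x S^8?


chi is multiplicative: chi(X x Y) = chi(X) chi(Y).
Each even-dim sphere has chi = 2. There are 3 factors.
chi = 2^3 = 8

8


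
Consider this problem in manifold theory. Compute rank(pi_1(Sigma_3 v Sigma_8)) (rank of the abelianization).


For a wedge: H_1(A v B) = H_1(A) + H_1(B).
b_1(Sigma_3) = 6, b_1(Sigma_8) = 16.
b_1 = 6 + 16 = 22

22


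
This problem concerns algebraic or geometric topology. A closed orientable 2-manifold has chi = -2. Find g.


chi = 2 - 2g for closed orientable surfaces.
-2 = 2 - 2g
2g = 2 - (-2) = 4
g = 2

2


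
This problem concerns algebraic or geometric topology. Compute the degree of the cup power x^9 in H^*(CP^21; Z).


|x| = 2 in H^*(CP^n).
|x^9| = 9 * |x| = 9 * 2 = 18

18


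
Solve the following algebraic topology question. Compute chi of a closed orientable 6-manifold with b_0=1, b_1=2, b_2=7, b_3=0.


By Poincare duality b_k = b_{6-k}, so full Betti numbers: b_0=1, b_1=2, b_2=7, b_3=0, b_4=7, b_5=2, b_6=1.
chi = sum (-1)^k b_k = 12

12


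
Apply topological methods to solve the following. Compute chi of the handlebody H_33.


A genus-g handlebody deformation retracts to a wedge of g circles.
chi(vee_g S^1) = 1 - g.
chi(H_33) = 1 - 33 = -32

-32


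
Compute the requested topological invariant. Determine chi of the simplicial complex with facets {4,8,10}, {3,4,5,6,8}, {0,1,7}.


Enumerate all faces; f-vector: f_0=9, f_1=15, f_2=12, f_3=5, f_4=1.
chi = sum (-1)^k f_k = 2

2


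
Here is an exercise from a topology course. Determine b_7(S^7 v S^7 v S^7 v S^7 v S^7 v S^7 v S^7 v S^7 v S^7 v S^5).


For a wedge of spheres, H_k (k>0) is free on one generator per sphere of dimension k.
Spheres of dimension 7: count = 9.
b_7 = 9

9


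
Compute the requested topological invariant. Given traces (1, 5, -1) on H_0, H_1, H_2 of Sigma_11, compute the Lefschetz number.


L(f) = tr(f_0*) - tr(f_1*) + tr(f_2*).
= 1 - (5) + (-1)
= -5

-5


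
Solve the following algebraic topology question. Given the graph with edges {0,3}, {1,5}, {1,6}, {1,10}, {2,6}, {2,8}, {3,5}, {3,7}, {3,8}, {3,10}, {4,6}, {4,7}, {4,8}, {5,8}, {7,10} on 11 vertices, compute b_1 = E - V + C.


b_1 = E - V + (number of components).
E = 15, V = 11, components = 2.
b_1 = 15 - 11 + 2 = 6

6


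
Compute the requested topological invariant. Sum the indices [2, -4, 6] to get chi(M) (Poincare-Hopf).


Poincare-Hopf: chi(M) = sum of indices of zeros.
chi = (2) + (-4) + (6) = 4

4


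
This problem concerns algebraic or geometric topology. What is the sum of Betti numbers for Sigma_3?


For Sigma_3: b_0 = 1, b_1 = 2g = 6, b_2 = 1.
Total = 1 + 6 + 1 = 8

8


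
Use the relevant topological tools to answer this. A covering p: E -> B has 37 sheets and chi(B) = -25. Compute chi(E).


For a finite covering: chi(E) = (number of sheets) * chi(B).
chi(E) = 37 * (-25) = -925

-925


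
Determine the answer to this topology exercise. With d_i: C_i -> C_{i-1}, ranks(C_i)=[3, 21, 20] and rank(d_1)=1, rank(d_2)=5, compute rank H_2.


rank H_k = rank(ker d_k) - rank(im d_{k+1}).
rank(ker d_2) = rank(C_2) - rank(d_2) = 20 - 5 = 15.
rank(im d_{2+1}) = 0.
rank H_2 = 15 - 0 = 15

15


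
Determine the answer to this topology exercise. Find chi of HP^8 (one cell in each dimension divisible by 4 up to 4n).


HP^8 has one cell in each dimension 0, 4, ..., 4*8 (8+1 cells, all even-dim).
chi = 8 + 1 = 9

9


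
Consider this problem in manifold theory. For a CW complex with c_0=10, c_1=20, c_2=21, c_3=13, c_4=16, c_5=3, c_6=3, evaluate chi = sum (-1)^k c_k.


chi = sum_k (-1)^k c_k.
= (-1)^0*10 + (-1)^1*20 + (-1)^2*21 + (-1)^3*13 + (-1)^4*16 + (-1)^5*3 + (-1)^6*3
= (10) + (-20) + (21) + (-13) + (16) + (-3) + (3)
= 14

14


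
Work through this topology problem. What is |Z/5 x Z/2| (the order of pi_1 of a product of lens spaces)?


pi_1(X x Y) = pi_1(X) x pi_1(Y).
pi_1(L(5,1)) = Z/5, pi_1(L(2,1)) = Z/2.
|Z/5 x Z/2| = 5 * 2 = 10

10


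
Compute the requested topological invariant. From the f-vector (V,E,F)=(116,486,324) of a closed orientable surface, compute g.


chi = V - E + F = 116 - 486 + 324 = -46
For orientable closed surface: chi = 2 - 2g, so g = (2 - chi)/2.
g = (2 - (-46)) / 2 = 48 / 2 = 24

24


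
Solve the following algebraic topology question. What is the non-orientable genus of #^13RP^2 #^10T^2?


Since a >= 1, the sum is non-orientable; each T^2 can be replaced by RP^2 # RP^2 (since T^2#RP^2 = 3RP^2).
Total crosscaps k = 13 + 2*10 = 33.
Check via chi: chi = 13*1 + 10*0 - (13+10-1)*2 = -31 = 2 - k = -31. Consistent.

33


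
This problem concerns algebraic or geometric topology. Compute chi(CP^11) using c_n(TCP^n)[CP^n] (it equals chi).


For any closed oriented manifold, <e(TM),[M]> = chi(M).
chi(CP^11) = 11+1 = 12

12


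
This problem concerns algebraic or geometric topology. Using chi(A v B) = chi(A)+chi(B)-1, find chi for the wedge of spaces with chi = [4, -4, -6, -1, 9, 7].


chi(A v B) = chi(A) + chi(B) - 1 (one point identified).
For 6 spaces: chi = (sum chi_i) - (6 - 1).
sum = 9; chi = 9 - 5 = 4

4


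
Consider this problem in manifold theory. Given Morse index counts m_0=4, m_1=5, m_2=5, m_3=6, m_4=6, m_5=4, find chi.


Morse theory: chi(M) = sum_k (-1)^k m_k where m_k = #(index-k critical points).
= (4) + (-5) + (5) + (-6) + (6) + (-4) = 0

0


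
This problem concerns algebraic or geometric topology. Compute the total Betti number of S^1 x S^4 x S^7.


Total Betti number is multiplicative under products.
Each S^d (d>=1) has total Betti number 2.
There are 3 sphere factors.
Total = 2^3 = 8

8


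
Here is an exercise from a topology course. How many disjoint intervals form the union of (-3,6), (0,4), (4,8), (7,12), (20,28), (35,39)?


Sort and merge overlapping open intervals.
Merged: (-3,12), (20,28), (35,39).
Number of components = 3

3


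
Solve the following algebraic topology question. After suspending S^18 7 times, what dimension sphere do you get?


Each suspension raises dimension by 1: Sigma S^n = S^{n+1}.
Sigma^7 S^18 = S^{18+7} = S^25

25


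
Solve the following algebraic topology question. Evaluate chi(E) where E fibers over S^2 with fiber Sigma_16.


chi(S^2) = 2 (n even), chi(Sigma_16) = 2 - 2*16 = -30.
chi(E) = 2 * (-30) = -60

-60


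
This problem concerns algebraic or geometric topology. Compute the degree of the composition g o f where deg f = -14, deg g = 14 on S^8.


Degree is multiplicative under composition: deg(g o f) = deg(g) * deg(f).
= 14 * -14 = -196

-196


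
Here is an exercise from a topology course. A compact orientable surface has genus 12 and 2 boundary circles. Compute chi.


For a compact orientable surface with genus g and b boundary components: chi = 2 - 2g - b.
chi = 2 - 2*12 - 2 = 2 - 24 - 2 = -24

-24


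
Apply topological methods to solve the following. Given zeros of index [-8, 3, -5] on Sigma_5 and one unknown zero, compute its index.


Poincare-Hopf: sum of indices = chi(M).
chi(Sigma_5) = 2 - 2*5 = -8.
Sum of known indices = -10.
x = chi - (sum known) = -8 - (-10) = 2

2


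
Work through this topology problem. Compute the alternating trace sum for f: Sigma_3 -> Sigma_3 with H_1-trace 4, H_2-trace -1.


L(f) = tr(f_0*) - tr(f_1*) + tr(f_2*).
= 1 - (4) + (-1)
= -4

-4


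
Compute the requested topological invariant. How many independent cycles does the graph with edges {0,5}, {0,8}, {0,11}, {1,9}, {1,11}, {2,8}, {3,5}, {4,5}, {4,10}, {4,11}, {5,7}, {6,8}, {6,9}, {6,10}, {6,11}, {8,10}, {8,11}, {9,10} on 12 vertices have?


b_1 = E - V + (number of components).
E = 18, V = 12, components = 1.
b_1 = 18 - 12 + 1 = 7

7


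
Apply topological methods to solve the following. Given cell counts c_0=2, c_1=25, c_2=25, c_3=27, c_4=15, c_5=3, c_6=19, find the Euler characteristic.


chi = sum_k (-1)^k c_k.
= (-1)^0*2 + (-1)^1*25 + (-1)^2*25 + (-1)^3*27 + (-1)^4*15 + (-1)^5*3 + (-1)^6*19
= (2) + (-25) + (25) + (-27) + (15) + (-3) + (19)
= 6

6


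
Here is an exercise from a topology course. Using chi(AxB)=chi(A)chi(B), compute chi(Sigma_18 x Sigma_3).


chi(Sigma_18) = 2 - 2*18 = -34
chi(Sigma_3) = 2 - 2*3 = -4
chi(product) = (-34) * (-4) = 136

136


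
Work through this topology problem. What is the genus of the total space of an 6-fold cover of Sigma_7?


For an n-sheeted cover: chi(E) = n * chi(B).
chi(Sigma_7) = 2 - 2*7 = -12.
chi(E) = 6 * (-12) = -72.
genus(E) = (2 - chi(E))/2 = (2 - (-72))/2 = 74/2 = 37

37


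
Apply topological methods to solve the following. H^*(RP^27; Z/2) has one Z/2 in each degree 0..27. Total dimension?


H^k(RP^27; Z/2) = Z/2 for each 0 <= k <= 27.
Total dimension = 27 + 1 = 28

28


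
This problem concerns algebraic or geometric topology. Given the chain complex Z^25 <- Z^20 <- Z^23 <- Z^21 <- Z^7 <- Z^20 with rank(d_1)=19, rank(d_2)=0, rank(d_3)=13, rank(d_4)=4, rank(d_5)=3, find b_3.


rank H_k = rank(ker d_k) - rank(im d_{k+1}).
rank(ker d_3) = rank(C_3) - rank(d_3) = 21 - 13 = 8.
rank(im d_{3+1}) = 4.
rank H_3 = 8 - 4 = 4

4


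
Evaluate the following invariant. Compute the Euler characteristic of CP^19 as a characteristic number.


For any closed oriented manifold, <e(TM),[M]> = chi(M).
chi(CP^19) = 19+1 = 20

20


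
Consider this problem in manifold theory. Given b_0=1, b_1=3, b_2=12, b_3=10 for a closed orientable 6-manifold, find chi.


By Poincare duality b_k = b_{6-k}, so full Betti numbers: b_0=1, b_1=3, b_2=12, b_3=10, b_4=12, b_5=3, b_6=1.
chi = sum (-1)^k b_k = 10

10


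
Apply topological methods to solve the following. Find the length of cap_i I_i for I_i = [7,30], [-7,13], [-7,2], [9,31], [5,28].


Intersection = [max(a_i), min(b_i)] = [9, 2].
Since 9 > 2, the intersection is empty.
Length = 0

0


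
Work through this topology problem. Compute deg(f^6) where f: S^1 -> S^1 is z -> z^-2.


deg(f) = -2. Degree is multiplicative: deg(f^6) = (deg f)^6.
deg(f^6) = (-2)^6 = 64

64
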